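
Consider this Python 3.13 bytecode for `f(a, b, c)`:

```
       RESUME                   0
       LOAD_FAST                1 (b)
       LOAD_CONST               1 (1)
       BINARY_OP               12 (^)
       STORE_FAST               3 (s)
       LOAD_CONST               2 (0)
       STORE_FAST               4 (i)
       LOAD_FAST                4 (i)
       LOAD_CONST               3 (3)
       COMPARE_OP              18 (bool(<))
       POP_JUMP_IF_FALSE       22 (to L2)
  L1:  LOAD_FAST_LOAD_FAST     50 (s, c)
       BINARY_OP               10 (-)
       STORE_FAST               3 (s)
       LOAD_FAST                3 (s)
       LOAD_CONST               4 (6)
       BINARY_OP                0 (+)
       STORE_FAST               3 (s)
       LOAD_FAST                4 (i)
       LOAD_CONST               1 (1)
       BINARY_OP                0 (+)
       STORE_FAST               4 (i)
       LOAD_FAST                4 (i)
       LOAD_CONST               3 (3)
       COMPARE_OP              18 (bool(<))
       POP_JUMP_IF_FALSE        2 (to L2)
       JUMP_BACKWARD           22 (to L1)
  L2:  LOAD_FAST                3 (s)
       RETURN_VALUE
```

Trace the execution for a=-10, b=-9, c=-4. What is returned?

20

LOAD_FAST b → push -9. Stack: [-9]
LOAD_CONST → push 1. Stack: [-9, 1]
BINARY_OP ^ → -9 ^ 1 = -10. Stack: [-10]
STORE_FAST s → s=-10. Stack: []
LOAD_CONST → push 0. Stack: [0]
STORE_FAST i → i=0. Stack: []
LOAD_FAST i → push 0. Stack: [0]
LOAD_CONST → push 3. Stack: [0, 3]
COMPARE_OP bool(<) → 0 vs 3 = True. Stack: [True]
POP_JUMP_IF_FALSE → pop True; no jump. Stack: []
LOAD_FAST_LOAD_FAST s,c → push -10,-4. Stack: [-10, -4]
BINARY_OP - → -10 - -4 = -6. Stack: [-6]
STORE_FAST s → s=-6. Stack: []
LOAD_FAST s → push -6. Stack: [-6]
LOAD_CONST → push 6. Stack: [-6, 6]
BINARY_OP + → -6 + 6 = 0. Stack: [0]
STORE_FAST s → s=0. Stack: []
LOAD_FAST i → push 0. Stack: [0]
LOAD_CONST → push 1. Stack: [0, 1]
BINARY_OP + → 0 + 1 = 1. Stack: [1]
STORE_FAST i → i=1. Stack: []
LOAD_FAST i → push 1. Stack: [1]
LOAD_CONST → push 3. Stack: [1, 3]
COMPARE_OP bool(<) → 1 vs 3 = True. Stack: [True]
POP_JUMP_IF_FALSE → pop True; no jump. Stack: []
LOAD_FAST_LOAD_FAST s,c → push 0,-4. Stack: [0, -4]
BINARY_OP - → 0 - -4 = 4. Stack: [4]
STORE_FAST s → s=4. Stack: []
LOAD_FAST s → push 4. Stack: [4]
LOAD_CONST → push 6. Stack: [4, 6]
BINARY_OP + → 4 + 6 = 10. Stack: [10]
STORE_FAST s → s=10. Stack: []
LOAD_FAST i → push 1. Stack: [1]
LOAD_CONST → push 1. Stack: [1, 1]
BINARY_OP + → 1 + 1 = 2. Stack: [2]
STORE_FAST i → i=2. Stack: []
LOAD_FAST i → push 2. Stack: [2]
LOAD_CONST → push 3. Stack: [2, 3]
COMPARE_OP bool(<) → 2 vs 3 = True. Stack: [True]
POP_JUMP_IF_FALSE → pop True; no jump. Stack: []
LOAD_FAST_LOAD_FAST s,c → push 10,-4. Stack: [10, -4]
BINARY_OP - → 10 - -4 = 14. Stack: [14]
STORE_FAST s → s=14. Stack: []
LOAD_FAST s → push 14. Stack: [14]
LOAD_CONST → push 6. Stack: [14, 6]
BINARY_OP + → 14 + 6 = 20. Stack: [20]
STORE_FAST s → s=20. Stack: []
LOAD_FAST i → push 2. Stack: [2]
LOAD_CONST → push 1. Stack: [2, 1]
BINARY_OP + → 2 + 1 = 3. Stack: [3]
STORE_FAST i → i=3. Stack: []
LOAD_FAST i → push 3. Stack: [3]
LOAD_CONST → push 3. Stack: [3, 3]
COMPARE_OP bool(<) → 3 vs 3 = False. Stack: [False]
POP_JUMP_IF_FALSE → pop False; jump. Stack: []
LOAD_FAST s → push 20. Stack: [20]
RETURN_VALUE → return 20.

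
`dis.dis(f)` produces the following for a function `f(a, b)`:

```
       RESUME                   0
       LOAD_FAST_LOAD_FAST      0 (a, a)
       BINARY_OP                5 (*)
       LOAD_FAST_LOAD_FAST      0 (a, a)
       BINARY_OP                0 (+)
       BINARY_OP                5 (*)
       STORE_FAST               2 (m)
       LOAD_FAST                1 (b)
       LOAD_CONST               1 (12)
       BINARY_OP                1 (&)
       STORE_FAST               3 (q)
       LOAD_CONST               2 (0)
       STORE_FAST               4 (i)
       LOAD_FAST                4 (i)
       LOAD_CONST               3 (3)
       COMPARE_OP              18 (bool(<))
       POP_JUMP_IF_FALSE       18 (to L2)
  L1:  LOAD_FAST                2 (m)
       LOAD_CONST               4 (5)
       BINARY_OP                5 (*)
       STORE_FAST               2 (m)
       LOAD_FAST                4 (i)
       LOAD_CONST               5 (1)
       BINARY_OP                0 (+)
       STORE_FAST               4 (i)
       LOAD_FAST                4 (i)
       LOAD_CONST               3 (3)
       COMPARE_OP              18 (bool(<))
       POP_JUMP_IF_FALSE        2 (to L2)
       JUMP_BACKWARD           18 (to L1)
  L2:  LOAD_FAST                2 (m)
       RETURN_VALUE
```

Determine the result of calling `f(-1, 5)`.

LOAD_FAST_LOAD_FAST a,a → push -1,-1. Stack: [-1, -1]
BINARY_OP * → -1 * -1 = 1. Stack: [1]
LOAD_FAST_LOAD_FAST a,a → push -1,-1. Stack: [1, -1, -1]
BINARY_OP + → -1 + -1 = -2. Stack: [1, -2]
BINARY_OP * → 1 * -2 = -2. Stack: [-2]
STORE_FAST m → m=-2. Stack: []
LOAD_FAST b → push 5. Stack: [5]
LOAD_CONST → push 12. Stack: [5, 12]
BINARY_OP & → 5 & 12 = 4. Stack: [4]
STORE_FAST q → q=4. Stack: []
LOAD_CONST → push 0. Stack: [0]
STORE_FAST i → i=0. Stack: []
LOAD_FAST i → push 0. Stack: [0]
LOAD_CONST → push 3. Stack: [0, 3]
COMPARE_OP bool(<) → 0 vs 3 = True. Stack: [True]
POP_JUMP_IF_FALSE → pop True; no jump. Stack: []
LOAD_FAST m → push -2. Stack: [-2]
LOAD_CONST → push 5. Stack: [-2, 5]
BINARY_OP * → -2 * 5 = -10. Stack: [-10]
STORE_FAST m → m=-10. Stack: []
LOAD_FAST i → push 0. Stack: [0]
LOAD_CONST → push 1. Stack: [0, 1]
BINARY_OP + → 0 + 1 = 1. Stack: [1]
STORE_FAST i → i=1. Stack: []
LOAD_FAST i → push 1. Stack: [1]
LOAD_CONST → push 3. Stack: [1, 3]
COMPARE_OP bool(<) → 1 vs 3 = True. Stack: [True]
POP_JUMP_IF_FALSE → pop True; no jump. Stack: []
LOAD_FAST m → push -10. Stack: [-10]
LOAD_CONST → push 5. Stack: [-10, 5]
BINARY_OP * → -10 * 5 = -50. Stack: [-50]
STORE_FAST m → m=-50. Stack: []
LOAD_FAST i → push 1. Stack: [1]
LOAD_CONST → push 1. Stack: [1, 1]
BINARY_OP + → 1 + 1 = 2. Stack: [2]
STORE_FAST i → i=2. Stack: []
LOAD_FAST i → push 2. Stack: [2]
LOAD_CONST → push 3. Stack: [2, 3]
COMPARE_OP bool(<) → 2 vs 3 = True. Stack: [True]
POP_JUMP_IF_FALSE → pop True; no jump. Stack: []
LOAD_FAST m → push -50. Stack: [-50]
LOAD_CONST → push 5. Stack: [-50, 5]
BINARY_OP * → -50 * 5 = -250. Stack: [-250]
STORE_FAST m → m=-250. Stack: []
LOAD_FAST i → push 2. Stack: [2]
LOAD_CONST → push 1. Stack: [2, 1]
BINARY_OP + → 2 + 1 = 3. Stack: [3]
STORE_FAST i → i=3. Stack: []
LOAD_FAST i → push 3. Stack: [3]
LOAD_CONST → push 3. Stack: [3, 3]
COMPARE_OP bool(<) → 3 vs 3 = False. Stack: [False]
POP_JUMP_IF_FALSE → pop False; jump. Stack: []
LOAD_FAST m → push -250. Stack: [-250]
RETURN_VALUE → return -250.

-250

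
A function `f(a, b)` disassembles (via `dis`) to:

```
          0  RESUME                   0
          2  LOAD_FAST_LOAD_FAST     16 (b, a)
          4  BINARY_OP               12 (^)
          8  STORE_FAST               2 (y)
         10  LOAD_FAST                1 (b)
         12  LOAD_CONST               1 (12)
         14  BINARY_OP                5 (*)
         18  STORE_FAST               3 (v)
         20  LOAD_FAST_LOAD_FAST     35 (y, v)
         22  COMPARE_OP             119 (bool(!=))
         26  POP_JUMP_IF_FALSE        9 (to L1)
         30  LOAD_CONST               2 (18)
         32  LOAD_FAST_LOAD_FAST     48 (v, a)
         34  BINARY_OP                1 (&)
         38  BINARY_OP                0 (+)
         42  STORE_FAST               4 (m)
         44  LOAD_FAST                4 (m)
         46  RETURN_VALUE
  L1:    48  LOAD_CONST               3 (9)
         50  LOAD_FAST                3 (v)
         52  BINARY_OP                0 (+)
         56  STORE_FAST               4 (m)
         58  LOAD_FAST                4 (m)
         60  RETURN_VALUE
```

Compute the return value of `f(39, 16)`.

LOAD_FAST_LOAD_FAST b,a → push 16,39. Stack: [16, 39]
BINARY_OP ^ → 16 ^ 39 = 55. Stack: [55]
STORE_FAST y → y=55. Stack: []
LOAD_FAST b → push 16. Stack: [16]
LOAD_CONST → push 12. Stack: [16, 12]
BINARY_OP * → 16 * 12 = 192. Stack: [192]
STORE_FAST v → v=192. Stack: []
LOAD_FAST_LOAD_FAST y,v → push 55,192. Stack: [55, 192]
COMPARE_OP bool(!=) → 55 vs 192 = True. Stack: [True]
POP_JUMP_IF_FALSE → pop True; no jump. Stack: []
LOAD_CONST → push 18. Stack: [18]
LOAD_FAST_LOAD_FAST v,a → push 192,39. Stack: [18, 192, 39]
BINARY_OP & → 192 & 39 = 0. Stack: [18, 0]
BINARY_OP + → 18 + 0 = 18. Stack: [18]
STORE_FAST m → m=18. Stack: []
LOAD_FAST m → push 18. Stack: [18]
RETURN_VALUE → return 18.

18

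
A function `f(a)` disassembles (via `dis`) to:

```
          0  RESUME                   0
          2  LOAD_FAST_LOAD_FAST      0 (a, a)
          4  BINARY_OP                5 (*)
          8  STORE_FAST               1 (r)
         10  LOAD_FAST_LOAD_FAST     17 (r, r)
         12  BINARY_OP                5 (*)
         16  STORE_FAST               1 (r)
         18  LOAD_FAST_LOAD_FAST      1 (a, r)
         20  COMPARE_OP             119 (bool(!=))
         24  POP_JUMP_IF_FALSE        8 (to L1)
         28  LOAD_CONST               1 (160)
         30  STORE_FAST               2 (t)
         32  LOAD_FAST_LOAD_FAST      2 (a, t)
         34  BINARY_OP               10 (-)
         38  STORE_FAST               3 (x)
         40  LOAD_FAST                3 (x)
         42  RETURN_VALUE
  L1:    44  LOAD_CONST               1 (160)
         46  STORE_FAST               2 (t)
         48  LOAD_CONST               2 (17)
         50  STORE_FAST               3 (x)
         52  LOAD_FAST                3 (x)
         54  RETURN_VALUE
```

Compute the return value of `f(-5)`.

-165

LOAD_FAST_LOAD_FAST a,a → push -5,-5. Stack: [-5, -5]
BINARY_OP * → -5 * -5 = 25. Stack: [25]
STORE_FAST r → r=25. Stack: []
LOAD_FAST_LOAD_FAST r,r → push 25,25. Stack: [25, 25]
BINARY_OP * → 25 * 25 = 625. Stack: [625]
STORE_FAST r → r=625. Stack: []
LOAD_FAST_LOAD_FAST a,r → push -5,625. Stack: [-5, 625]
COMPARE_OP bool(!=) → -5 vs 625 = True. Stack: [True]
POP_JUMP_IF_FALSE → pop True; no jump. Stack: []
LOAD_CONST → push 160. Stack: [160]
STORE_FAST t → t=160. Stack: []
LOAD_FAST_LOAD_FAST a,t → push -5,160. Stack: [-5, 160]
BINARY_OP - → -5 - 160 = -165. Stack: [-165]
STORE_FAST x → x=-165. Stack: []
LOAD_FAST x → push -165. Stack: [-165]
RETURN_VALUE → return -165.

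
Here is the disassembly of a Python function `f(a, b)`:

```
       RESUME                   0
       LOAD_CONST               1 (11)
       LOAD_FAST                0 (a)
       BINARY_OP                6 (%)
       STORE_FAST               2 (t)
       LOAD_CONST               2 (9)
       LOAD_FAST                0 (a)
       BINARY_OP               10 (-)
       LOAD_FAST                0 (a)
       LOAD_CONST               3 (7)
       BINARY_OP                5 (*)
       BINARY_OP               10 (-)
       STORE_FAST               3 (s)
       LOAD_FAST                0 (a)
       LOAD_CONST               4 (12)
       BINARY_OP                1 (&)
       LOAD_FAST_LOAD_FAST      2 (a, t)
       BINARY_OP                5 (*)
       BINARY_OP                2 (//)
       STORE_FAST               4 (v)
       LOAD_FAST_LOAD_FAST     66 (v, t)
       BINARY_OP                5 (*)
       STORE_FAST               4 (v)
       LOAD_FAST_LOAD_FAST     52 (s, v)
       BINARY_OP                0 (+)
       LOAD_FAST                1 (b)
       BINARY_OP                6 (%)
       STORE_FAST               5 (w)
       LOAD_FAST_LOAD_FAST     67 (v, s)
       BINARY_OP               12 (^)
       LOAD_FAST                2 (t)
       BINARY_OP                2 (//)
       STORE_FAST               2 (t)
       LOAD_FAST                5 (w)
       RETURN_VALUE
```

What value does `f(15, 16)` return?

LOAD_CONST → push 11. Stack: [11]
LOAD_FAST a → push 15. Stack: [11, 15]
BINARY_OP % → 11 % 15 = 11. Stack: [11]
STORE_FAST t → t=11. Stack: []
LOAD_CONST → push 9. Stack: [9]
LOAD_FAST a → push 15. Stack: [9, 15]
BINARY_OP - → 9 - 15 = -6. Stack: [-6]
LOAD_FAST a → push 15. Stack: [-6, 15]
LOAD_CONST → push 7. Stack: [-6, 15, 7]
BINARY_OP * → 15 * 7 = 105. Stack: [-6, 105]
BINARY_OP - → -6 - 105 = -111. Stack: [-111]
STORE_FAST s → s=-111. Stack: []
LOAD_FAST a → push 15. Stack: [15]
LOAD_CONST → push 12. Stack: [15, 12]
BINARY_OP & → 15 & 12 = 12. Stack: [12]
LOAD_FAST_LOAD_FAST a,t → push 15,11. Stack: [12, 15, 11]
BINARY_OP * → 15 * 11 = 165. Stack: [12, 165]
BINARY_OP // → 12 // 165 = 0. Stack: [0]
STORE_FAST v → v=0. Stack: []
LOAD_FAST_LOAD_FAST v,t → push 0,11. Stack: [0, 11]
BINARY_OP * → 0 * 11 = 0. Stack: [0]
STORE_FAST v → v=0. Stack: []
LOAD_FAST_LOAD_FAST s,v → push -111,0. Stack: [-111, 0]
BINARY_OP + → -111 + 0 = -111. Stack: [-111]
LOAD_FAST b → push 16. Stack: [-111, 16]
BINARY_OP % → -111 % 16 = 1. Stack: [1]
STORE_FAST w → w=1. Stack: []
LOAD_FAST_LOAD_FAST v,s → push 0,-111. Stack: [0, -111]
BINARY_OP ^ → 0 ^ -111 = -111. Stack: [-111]
LOAD_FAST t → push 11. Stack: [-111, 11]
BINARY_OP // → -111 // 11 = -11. Stack: [-11]
STORE_FAST t → t=-11. Stack: []
LOAD_FAST w → push 1. Stack: [1]
RETURN_VALUE → return 1.

1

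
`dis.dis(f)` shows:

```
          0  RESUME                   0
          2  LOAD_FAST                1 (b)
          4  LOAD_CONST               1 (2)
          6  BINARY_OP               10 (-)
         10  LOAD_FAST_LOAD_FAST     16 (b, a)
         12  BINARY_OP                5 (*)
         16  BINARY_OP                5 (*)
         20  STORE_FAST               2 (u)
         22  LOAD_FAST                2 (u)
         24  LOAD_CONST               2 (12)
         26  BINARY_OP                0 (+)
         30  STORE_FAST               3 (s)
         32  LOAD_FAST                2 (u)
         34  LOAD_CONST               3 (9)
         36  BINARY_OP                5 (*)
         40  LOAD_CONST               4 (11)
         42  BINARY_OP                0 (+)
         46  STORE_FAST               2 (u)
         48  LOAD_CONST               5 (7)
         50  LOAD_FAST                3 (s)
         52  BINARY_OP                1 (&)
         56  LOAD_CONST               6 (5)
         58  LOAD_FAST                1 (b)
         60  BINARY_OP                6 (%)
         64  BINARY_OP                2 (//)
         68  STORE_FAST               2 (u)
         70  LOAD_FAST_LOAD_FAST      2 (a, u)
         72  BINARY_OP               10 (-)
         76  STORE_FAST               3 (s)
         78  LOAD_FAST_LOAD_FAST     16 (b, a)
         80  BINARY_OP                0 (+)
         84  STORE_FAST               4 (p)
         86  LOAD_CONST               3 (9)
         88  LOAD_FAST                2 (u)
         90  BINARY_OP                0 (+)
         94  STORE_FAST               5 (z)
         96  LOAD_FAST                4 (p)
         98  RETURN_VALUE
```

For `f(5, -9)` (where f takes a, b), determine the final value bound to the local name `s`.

6

LOAD_FAST b → push -9. Stack: [-9]
LOAD_CONST → push 2. Stack: [-9, 2]
BINARY_OP - → -9 - 2 = -11. Stack: [-11]
LOAD_FAST_LOAD_FAST b,a → push -9,5. Stack: [-11, -9, 5]
BINARY_OP * → -9 * 5 = -45. Stack: [-11, -45]
BINARY_OP * → -11 * -45 = 495. Stack: [495]
STORE_FAST u → u=495. Stack: []
LOAD_FAST u → push 495. Stack: [495]
LOAD_CONST → push 12. Stack: [495, 12]
BINARY_OP + → 495 + 12 = 507. Stack: [507]
STORE_FAST s → s=507. Stack: []
LOAD_FAST u → push 495. Stack: [495]
LOAD_CONST → push 9. Stack: [495, 9]
BINARY_OP * → 495 * 9 = 4455. Stack: [4455]
LOAD_CONST → push 11. Stack: [4455, 11]
BINARY_OP + → 4455 + 11 = 4466. Stack: [4466]
STORE_FAST u → u=4466. Stack: []
LOAD_CONST → push 7. Stack: [7]
LOAD_FAST s → push 507. Stack: [7, 507]
BINARY_OP & → 7 & 507 = 3. Stack: [3]
LOAD_CONST → push 5. Stack: [3, 5]
LOAD_FAST b → push -9. Stack: [3, 5, -9]
BINARY_OP % → 5 % -9 = -4. Stack: [3, -4]
BINARY_OP // → 3 // -4 = -1. Stack: [-1]
STORE_FAST u → u=-1. Stack: []
LOAD_FAST_LOAD_FAST a,u → push 5,-1. Stack: [5, -1]
BINARY_OP - → 5 - -1 = 6. Stack: [6]
STORE_FAST s → s=6. Stack: []
LOAD_FAST_LOAD_FAST b,a → push -9,5. Stack: [-9, 5]
BINARY_OP + → -9 + 5 = -4. Stack: [-4]
STORE_FAST p → p=-4. Stack: []
LOAD_CONST → push 9. Stack: [9]
LOAD_FAST u → push -1. Stack: [9, -1]
BINARY_OP + → 9 + -1 = 8. Stack: [8]
STORE_FAST z → z=8. Stack: []
LOAD_FAST p → push -4. Stack: [-4]
RETURN_VALUE → return -4.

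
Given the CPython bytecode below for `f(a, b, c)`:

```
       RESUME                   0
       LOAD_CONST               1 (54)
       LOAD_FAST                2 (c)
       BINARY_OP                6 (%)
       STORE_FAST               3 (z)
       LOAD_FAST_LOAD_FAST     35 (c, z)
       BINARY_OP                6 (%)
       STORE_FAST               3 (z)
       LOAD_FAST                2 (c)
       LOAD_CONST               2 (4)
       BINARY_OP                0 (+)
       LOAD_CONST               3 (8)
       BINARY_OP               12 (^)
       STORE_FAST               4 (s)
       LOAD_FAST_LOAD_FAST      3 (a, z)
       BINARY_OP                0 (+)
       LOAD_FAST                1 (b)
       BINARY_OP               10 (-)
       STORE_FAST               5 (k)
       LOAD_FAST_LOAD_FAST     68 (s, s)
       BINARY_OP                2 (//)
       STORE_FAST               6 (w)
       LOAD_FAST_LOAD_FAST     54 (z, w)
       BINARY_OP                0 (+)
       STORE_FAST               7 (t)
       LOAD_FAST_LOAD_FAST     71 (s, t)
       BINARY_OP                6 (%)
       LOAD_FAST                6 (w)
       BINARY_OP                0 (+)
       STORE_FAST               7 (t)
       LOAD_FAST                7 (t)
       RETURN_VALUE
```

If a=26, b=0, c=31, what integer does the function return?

8

LOAD_CONST → push 54. Stack: [54]
LOAD_FAST c → push 31. Stack: [54, 31]
BINARY_OP % → 54 % 31 = 23. Stack: [23]
STORE_FAST z → z=23. Stack: []
LOAD_FAST_LOAD_FAST c,z → push 31,23. Stack: [31, 23]
BINARY_OP % → 31 % 23 = 8. Stack: [8]
STORE_FAST z → z=8. Stack: []
LOAD_FAST c → push 31. Stack: [31]
LOAD_CONST → push 4. Stack: [31, 4]
BINARY_OP + → 31 + 4 = 35. Stack: [35]
LOAD_CONST → push 8. Stack: [35, 8]
BINARY_OP ^ → 35 ^ 8 = 43. Stack: [43]
STORE_FAST s → s=43. Stack: []
LOAD_FAST_LOAD_FAST a,z → push 26,8. Stack: [26, 8]
BINARY_OP + → 26 + 8 = 34. Stack: [34]
LOAD_FAST b → push 0. Stack: [34, 0]
BINARY_OP - → 34 - 0 = 34. Stack: [34]
STORE_FAST k → k=34. Stack: []
LOAD_FAST_LOAD_FAST s,s → push 43,43. Stack: [43, 43]
BINARY_OP // → 43 // 43 = 1. Stack: [1]
STORE_FAST w → w=1. Stack: []
LOAD_FAST_LOAD_FAST z,w → push 8,1. Stack: [8, 1]
BINARY_OP + → 8 + 1 = 9. Stack: [9]
STORE_FAST t → t=9. Stack: []
LOAD_FAST_LOAD_FAST s,t → push 43,9. Stack: [43, 9]
BINARY_OP % → 43 % 9 = 7. Stack: [7]
LOAD_FAST w → push 1. Stack: [7, 1]
BINARY_OP + → 7 + 1 = 8. Stack: [8]
STORE_FAST t → t=8. Stack: []
LOAD_FAST t → push 8. Stack: [8]
RETURN_VALUE → return 8.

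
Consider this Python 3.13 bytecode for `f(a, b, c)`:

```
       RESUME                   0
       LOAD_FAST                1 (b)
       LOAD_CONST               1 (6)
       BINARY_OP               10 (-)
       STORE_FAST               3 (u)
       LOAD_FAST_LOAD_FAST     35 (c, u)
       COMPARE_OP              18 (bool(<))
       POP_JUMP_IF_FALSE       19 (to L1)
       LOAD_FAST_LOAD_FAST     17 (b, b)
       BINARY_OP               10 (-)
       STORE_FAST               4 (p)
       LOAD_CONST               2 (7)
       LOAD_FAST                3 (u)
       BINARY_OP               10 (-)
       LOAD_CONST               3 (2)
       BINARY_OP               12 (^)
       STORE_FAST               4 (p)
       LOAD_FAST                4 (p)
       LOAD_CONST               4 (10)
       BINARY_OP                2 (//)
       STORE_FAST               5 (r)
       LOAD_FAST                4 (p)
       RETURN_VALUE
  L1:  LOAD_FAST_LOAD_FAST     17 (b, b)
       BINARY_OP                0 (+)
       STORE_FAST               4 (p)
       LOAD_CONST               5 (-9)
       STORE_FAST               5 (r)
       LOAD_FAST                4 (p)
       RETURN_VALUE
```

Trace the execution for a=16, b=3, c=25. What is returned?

LOAD_FAST b → push 3. Stack: [3]
LOAD_CONST → push 6. Stack: [3, 6]
BINARY_OP - → 3 - 6 = -3. Stack: [-3]
STORE_FAST u → u=-3. Stack: []
LOAD_FAST_LOAD_FAST c,u → push 25,-3. Stack: [25, -3]
COMPARE_OP bool(<) → 25 vs -3 = False. Stack: [False]
POP_JUMP_IF_FALSE → pop False; jump. Stack: []
LOAD_FAST_LOAD_FAST b,b → push 3,3. Stack: [3, 3]
BINARY_OP + → 3 + 3 = 6. Stack: [6]
STORE_FAST p → p=6. Stack: []
LOAD_CONST → push -9. Stack: [-9]
STORE_FAST r → r=-9. Stack: []
LOAD_FAST p → push 6. Stack: [6]
RETURN_VALUE → return 6.

6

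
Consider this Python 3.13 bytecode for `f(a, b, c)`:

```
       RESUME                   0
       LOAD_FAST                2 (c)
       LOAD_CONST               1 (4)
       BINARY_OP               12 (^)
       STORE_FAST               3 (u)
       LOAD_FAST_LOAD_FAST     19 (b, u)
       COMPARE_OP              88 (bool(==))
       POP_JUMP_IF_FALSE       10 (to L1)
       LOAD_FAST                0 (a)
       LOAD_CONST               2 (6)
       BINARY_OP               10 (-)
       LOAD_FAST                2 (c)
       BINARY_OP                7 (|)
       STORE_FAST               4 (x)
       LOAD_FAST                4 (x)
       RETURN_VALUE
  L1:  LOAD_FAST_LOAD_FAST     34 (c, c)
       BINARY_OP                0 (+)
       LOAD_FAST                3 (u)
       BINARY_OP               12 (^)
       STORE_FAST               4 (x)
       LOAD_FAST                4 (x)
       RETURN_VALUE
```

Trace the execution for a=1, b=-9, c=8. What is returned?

28

LOAD_FAST c → push 8. Stack: [8]
LOAD_CONST → push 4. Stack: [8, 4]
BINARY_OP ^ → 8 ^ 4 = 12. Stack: [12]
STORE_FAST u → u=12. Stack: []
LOAD_FAST_LOAD_FAST b,u → push -9,12. Stack: [-9, 12]
COMPARE_OP bool(==) → -9 vs 12 = False. Stack: [False]
POP_JUMP_IF_FALSE → pop False; jump. Stack: []
LOAD_FAST_LOAD_FAST c,c → push 8,8. Stack: [8, 8]
BINARY_OP + → 8 + 8 = 16. Stack: [16]
LOAD_FAST u → push 12. Stack: [16, 12]
BINARY_OP ^ → 16 ^ 12 = 28. Stack: [28]
STORE_FAST x → x=28. Stack: []
LOAD_FAST x → push 28. Stack: [28]
RETURN_VALUE → return 28.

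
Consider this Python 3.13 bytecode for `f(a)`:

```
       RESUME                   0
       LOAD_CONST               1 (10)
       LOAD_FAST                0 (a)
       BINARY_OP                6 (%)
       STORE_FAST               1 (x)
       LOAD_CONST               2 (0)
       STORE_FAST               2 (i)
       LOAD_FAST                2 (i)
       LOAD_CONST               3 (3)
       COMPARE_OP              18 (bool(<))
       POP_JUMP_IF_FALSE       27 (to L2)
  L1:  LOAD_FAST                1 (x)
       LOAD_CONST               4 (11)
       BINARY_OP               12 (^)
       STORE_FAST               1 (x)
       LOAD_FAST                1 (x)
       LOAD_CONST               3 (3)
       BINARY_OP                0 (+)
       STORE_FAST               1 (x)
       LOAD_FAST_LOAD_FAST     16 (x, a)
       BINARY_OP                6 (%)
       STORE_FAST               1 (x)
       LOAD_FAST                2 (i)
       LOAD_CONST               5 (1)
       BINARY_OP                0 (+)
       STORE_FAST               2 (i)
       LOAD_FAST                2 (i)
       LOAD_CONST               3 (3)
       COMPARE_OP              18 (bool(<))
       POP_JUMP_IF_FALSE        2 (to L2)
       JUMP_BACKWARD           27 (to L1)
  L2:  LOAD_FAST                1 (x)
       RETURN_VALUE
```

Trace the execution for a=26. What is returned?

2

LOAD_CONST → push 10
LOAD_FAST a → push 26
BINARY_OP % → 10 % 26 = 10
STORE_FAST x → x=10
LOAD_CONST → push 0
STORE_FAST i → i=0
LOAD_FAST i → push 0
LOAD_CONST → push 3
COMPARE_OP bool(<) → 0 vs 3 = True
POP_JUMP_IF_FALSE → pop True; no jump
LOAD_FAST x → push 10
LOAD_CONST → push 11
BINARY_OP ^ → 10 ^ 11 = 1
STORE_FAST x → x=1
LOAD_FAST x → push 1
LOAD_CONST → push 3
BINARY_OP + → 1 + 3 = 4
STORE_FAST x → x=4
LOAD_FAST_LOAD_FAST x,a → push 4,26
BINARY_OP % → 4 % 26 = 4
STORE_FAST x → x=4
LOAD_FAST i → push 0
LOAD_CONST → push 1
BINARY_OP + → 0 + 1 = 1
STORE_FAST i → i=1
LOAD_FAST i → push 1
LOAD_CONST → push 3
COMPARE_OP bool(<) → 1 vs 3 = True
POP_JUMP_IF_FALSE → pop True; no jump
LOAD_FAST x → push 4
LOAD_CONST → push 11
BINARY_OP ^ → 4 ^ 11 = 15
STORE_FAST x → x=15
LOAD_FAST x → push 15
LOAD_CONST → push 3
BINARY_OP + → 15 + 3 = 18
STORE_FAST x → x=18
LOAD_FAST_LOAD_FAST x,a → push 18,26
BINARY_OP % → 18 % 26 = 18
STORE_FAST x → x=18
LOAD_FAST i → push 1
LOAD_CONST → push 1
BINARY_OP + → 1 + 1 = 2
STORE_FAST i → i=2
LOAD_FAST i → push 2
LOAD_CONST → push 3
COMPARE_OP bool(<) → 2 vs 3 = True
POP_JUMP_IF_FALSE → pop True; no jump
LOAD_FAST x → push 18
LOAD_CONST → push 11
BINARY_OP ^ → 18 ^ 11 = 25
STORE_FAST x → x=25
LOAD_FAST x → push 25
LOAD_CONST → push 3
BINARY_OP + → 25 + 3 = 28
STORE_FAST x → x=28
LOAD_FAST_LOAD_FAST x,a → push 28,26
BINARY_OP % → 28 % 26 = 2
STORE_FAST x → x=2
LOAD_FAST i → push 2
LOAD_CONST → push 1
BINARY_OP + → 2 + 1 = 3
STORE_FAST i → i=3
LOAD_FAST i → push 3
LOAD_CONST → push 3
COMPARE_OP bool(<) → 3 vs 3 = False
POP_JUMP_IF_FALSE → pop False; jump
LOAD_FAST x → push 2
RETURN_VALUE → return 2.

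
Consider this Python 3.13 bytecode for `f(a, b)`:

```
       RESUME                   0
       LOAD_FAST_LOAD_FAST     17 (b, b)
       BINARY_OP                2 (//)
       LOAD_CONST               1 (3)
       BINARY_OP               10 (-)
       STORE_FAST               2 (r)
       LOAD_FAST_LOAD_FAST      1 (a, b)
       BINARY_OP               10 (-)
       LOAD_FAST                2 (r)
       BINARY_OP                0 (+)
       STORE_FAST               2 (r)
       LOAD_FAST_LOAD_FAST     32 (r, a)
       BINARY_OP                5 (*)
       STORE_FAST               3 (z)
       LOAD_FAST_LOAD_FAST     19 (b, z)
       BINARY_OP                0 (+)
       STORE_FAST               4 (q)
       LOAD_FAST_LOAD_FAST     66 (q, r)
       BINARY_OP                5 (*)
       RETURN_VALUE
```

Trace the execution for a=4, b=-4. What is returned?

120

LOAD_FAST_LOAD_FAST b,b → push -4,-4. Stack: [-4, -4]
BINARY_OP // → -4 // -4 = 1. Stack: [1]
LOAD_CONST → push 3. Stack: [1, 3]
BINARY_OP - → 1 - 3 = -2. Stack: [-2]
STORE_FAST r → r=-2. Stack: []
LOAD_FAST_LOAD_FAST a,b → push 4,-4. Stack: [4, -4]
BINARY_OP - → 4 - -4 = 8. Stack: [8]
LOAD_FAST r → push -2. Stack: [8, -2]
BINARY_OP + → 8 + -2 = 6. Stack: [6]
STORE_FAST r → r=6. Stack: []
LOAD_FAST_LOAD_FAST r,a → push 6,4. Stack: [6, 4]
BINARY_OP * → 6 * 4 = 24. Stack: [24]
STORE_FAST z → z=24. Stack: []
LOAD_FAST_LOAD_FAST b,z → push -4,24. Stack: [-4, 24]
BINARY_OP + → -4 + 24 = 20. Stack: [20]
STORE_FAST q → q=20. Stack: []
LOAD_FAST_LOAD_FAST q,r → push 20,6. Stack: [20, 6]
BINARY_OP * → 20 * 6 = 120. Stack: [120]
RETURN_VALUE → return 120.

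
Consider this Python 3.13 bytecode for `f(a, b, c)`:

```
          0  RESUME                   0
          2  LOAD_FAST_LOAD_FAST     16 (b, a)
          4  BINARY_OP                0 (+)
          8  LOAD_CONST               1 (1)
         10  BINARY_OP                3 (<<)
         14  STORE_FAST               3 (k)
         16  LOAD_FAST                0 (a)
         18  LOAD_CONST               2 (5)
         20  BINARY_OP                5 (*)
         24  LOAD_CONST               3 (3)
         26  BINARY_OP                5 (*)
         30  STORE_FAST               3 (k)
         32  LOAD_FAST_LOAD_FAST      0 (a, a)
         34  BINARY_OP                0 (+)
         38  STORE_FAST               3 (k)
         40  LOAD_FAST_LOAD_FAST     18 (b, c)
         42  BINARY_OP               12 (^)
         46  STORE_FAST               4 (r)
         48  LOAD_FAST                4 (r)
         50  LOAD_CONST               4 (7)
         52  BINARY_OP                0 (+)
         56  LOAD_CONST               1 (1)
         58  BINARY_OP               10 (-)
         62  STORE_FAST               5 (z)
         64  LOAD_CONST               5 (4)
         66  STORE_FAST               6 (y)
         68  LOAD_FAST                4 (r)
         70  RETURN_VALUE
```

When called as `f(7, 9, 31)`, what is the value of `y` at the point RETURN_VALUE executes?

4

LOAD_FAST_LOAD_FAST b,a → push 9,7. Stack: [9, 7]
BINARY_OP + → 9 + 7 = 16. Stack: [16]
LOAD_CONST → push 1. Stack: [16, 1]
BINARY_OP << → 16 << 1 = 32. Stack: [32]
STORE_FAST k → k=32. Stack: []
LOAD_FAST a → push 7. Stack: [7]
LOAD_CONST → push 5. Stack: [7, 5]
BINARY_OP * → 7 * 5 = 35. Stack: [35]
LOAD_CONST → push 3. Stack: [35, 3]
BINARY_OP * → 35 * 3 = 105. Stack: [105]
STORE_FAST k → k=105. Stack: []
LOAD_FAST_LOAD_FAST a,a → push 7,7. Stack: [7, 7]
BINARY_OP + → 7 + 7 = 14. Stack: [14]
STORE_FAST k → k=14. Stack: []
LOAD_FAST_LOAD_FAST b,c → push 9,31. Stack: [9, 31]
BINARY_OP ^ → 9 ^ 31 = 22. Stack: [22]
STORE_FAST r → r=22. Stack: []
LOAD_FAST r → push 22. Stack: [22]
LOAD_CONST → push 7. Stack: [22, 7]
BINARY_OP + → 22 + 7 = 29. Stack: [29]
LOAD_CONST → push 1. Stack: [29, 1]
BINARY_OP - → 29 - 1 = 28. Stack: [28]
STORE_FAST z → z=28. Stack: []
LOAD_CONST → push 4. Stack: [4]
STORE_FAST y → y=4. Stack: []
LOAD_FAST r → push 22. Stack: [22]
RETURN_VALUE → return 22.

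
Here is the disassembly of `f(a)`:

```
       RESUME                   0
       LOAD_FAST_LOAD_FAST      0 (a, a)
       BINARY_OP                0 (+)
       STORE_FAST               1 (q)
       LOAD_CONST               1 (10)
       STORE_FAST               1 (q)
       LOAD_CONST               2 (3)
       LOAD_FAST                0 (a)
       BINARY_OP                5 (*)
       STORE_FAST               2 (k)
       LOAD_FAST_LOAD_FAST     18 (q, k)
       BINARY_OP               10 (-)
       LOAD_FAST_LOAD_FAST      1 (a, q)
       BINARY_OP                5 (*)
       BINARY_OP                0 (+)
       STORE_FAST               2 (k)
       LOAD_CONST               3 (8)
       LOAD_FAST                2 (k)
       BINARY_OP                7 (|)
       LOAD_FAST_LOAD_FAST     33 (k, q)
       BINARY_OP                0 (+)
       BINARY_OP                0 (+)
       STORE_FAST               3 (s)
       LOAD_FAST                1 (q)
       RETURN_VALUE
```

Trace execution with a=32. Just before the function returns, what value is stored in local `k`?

234

LOAD_FAST_LOAD_FAST a,a → push 32,32. Stack: [32, 32]
BINARY_OP + → 32 + 32 = 64. Stack: [64]
STORE_FAST q → q=64. Stack: []
LOAD_CONST → push 10. Stack: [10]
STORE_FAST q → q=10. Stack: []
LOAD_CONST → push 3. Stack: [3]
LOAD_FAST a → push 32. Stack: [3, 32]
BINARY_OP * → 3 * 32 = 96. Stack: [96]
STORE_FAST k → k=96. Stack: []
LOAD_FAST_LOAD_FAST q,k → push 10,96. Stack: [10, 96]
BINARY_OP - → 10 - 96 = -86. Stack: [-86]
LOAD_FAST_LOAD_FAST a,q → push 32,10. Stack: [-86, 32, 10]
BINARY_OP * → 32 * 10 = 320. Stack: [-86, 320]
BINARY_OP + → -86 + 320 = 234. Stack: [234]
STORE_FAST k → k=234. Stack: []
LOAD_CONST → push 8. Stack: [8]
LOAD_FAST k → push 234. Stack: [8, 234]
BINARY_OP | → 8 | 234 = 234. Stack: [234]
LOAD_FAST_LOAD_FAST k,q → push 234,10. Stack: [234, 234, 10]
BINARY_OP + → 234 + 10 = 244. Stack: [234, 244]
BINARY_OP + → 234 + 244 = 478. Stack: [478]
STORE_FAST s → s=478. Stack: []
LOAD_FAST q → push 10. Stack: [10]
RETURN_VALUE → return 10.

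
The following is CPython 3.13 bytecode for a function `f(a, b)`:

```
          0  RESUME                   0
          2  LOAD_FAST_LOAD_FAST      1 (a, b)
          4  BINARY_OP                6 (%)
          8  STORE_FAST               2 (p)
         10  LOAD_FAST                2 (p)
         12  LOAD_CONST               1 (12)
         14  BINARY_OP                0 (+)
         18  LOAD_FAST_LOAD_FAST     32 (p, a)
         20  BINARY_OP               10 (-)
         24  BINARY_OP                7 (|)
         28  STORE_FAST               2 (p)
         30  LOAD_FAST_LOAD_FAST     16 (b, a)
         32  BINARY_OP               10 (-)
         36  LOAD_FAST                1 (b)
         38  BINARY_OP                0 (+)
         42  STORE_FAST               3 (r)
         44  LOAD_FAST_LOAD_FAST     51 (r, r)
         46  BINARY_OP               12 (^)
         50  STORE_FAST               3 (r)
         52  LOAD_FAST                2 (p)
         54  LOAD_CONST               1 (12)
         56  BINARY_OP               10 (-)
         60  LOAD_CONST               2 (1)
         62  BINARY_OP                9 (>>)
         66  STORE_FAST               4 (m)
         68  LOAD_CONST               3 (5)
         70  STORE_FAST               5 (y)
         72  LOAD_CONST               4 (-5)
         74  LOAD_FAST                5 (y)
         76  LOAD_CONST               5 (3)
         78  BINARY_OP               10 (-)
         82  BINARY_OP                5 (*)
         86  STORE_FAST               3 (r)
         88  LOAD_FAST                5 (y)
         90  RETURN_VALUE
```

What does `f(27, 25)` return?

5

LOAD_FAST_LOAD_FAST a,b → push 27,25. Stack: [27, 25]
BINARY_OP % → 27 % 25 = 2. Stack: [2]
STORE_FAST p → p=2. Stack: []
LOAD_FAST p → push 2. Stack: [2]
LOAD_CONST → push 12. Stack: [2, 12]
BINARY_OP + → 2 + 12 = 14. Stack: [14]
LOAD_FAST_LOAD_FAST p,a → push 2,27. Stack: [14, 2, 27]
BINARY_OP - → 2 - 27 = -25. Stack: [14, -25]
BINARY_OP | → 14 | -25 = -17. Stack: [-17]
STORE_FAST p → p=-17. Stack: []
LOAD_FAST_LOAD_FAST b,a → push 25,27. Stack: [25, 27]
BINARY_OP - → 25 - 27 = -2. Stack: [-2]
LOAD_FAST b → push 25. Stack: [-2, 25]
BINARY_OP + → -2 + 25 = 23. Stack: [23]
STORE_FAST r → r=23. Stack: []
LOAD_FAST_LOAD_FAST r,r → push 23,23. Stack: [23, 23]
BINARY_OP ^ → 23 ^ 23 = 0. Stack: [0]
STORE_FAST r → r=0. Stack: []
LOAD_FAST p → push -17. Stack: [-17]
LOAD_CONST → push 12. Stack: [-17, 12]
BINARY_OP - → -17 - 12 = -29. Stack: [-29]
LOAD_CONST → push 1. Stack: [-29, 1]
BINARY_OP >> → -29 >> 1 = -15. Stack: [-15]
STORE_FAST m → m=-15. Stack: []
LOAD_CONST → push 5. Stack: [5]
STORE_FAST y → y=5. Stack: []
LOAD_CONST → push -5. Stack: [-5]
LOAD_FAST y → push 5. Stack: [-5, 5]
LOAD_CONST → push 3. Stack: [-5, 5, 3]
BINARY_OP - → 5 - 3 = 2. Stack: [-5, 2]
BINARY_OP * → -5 * 2 = -10. Stack: [-10]
STORE_FAST r → r=-10. Stack: []
LOAD_FAST y → push 5. Stack: [5]
RETURN_VALUE → return 5.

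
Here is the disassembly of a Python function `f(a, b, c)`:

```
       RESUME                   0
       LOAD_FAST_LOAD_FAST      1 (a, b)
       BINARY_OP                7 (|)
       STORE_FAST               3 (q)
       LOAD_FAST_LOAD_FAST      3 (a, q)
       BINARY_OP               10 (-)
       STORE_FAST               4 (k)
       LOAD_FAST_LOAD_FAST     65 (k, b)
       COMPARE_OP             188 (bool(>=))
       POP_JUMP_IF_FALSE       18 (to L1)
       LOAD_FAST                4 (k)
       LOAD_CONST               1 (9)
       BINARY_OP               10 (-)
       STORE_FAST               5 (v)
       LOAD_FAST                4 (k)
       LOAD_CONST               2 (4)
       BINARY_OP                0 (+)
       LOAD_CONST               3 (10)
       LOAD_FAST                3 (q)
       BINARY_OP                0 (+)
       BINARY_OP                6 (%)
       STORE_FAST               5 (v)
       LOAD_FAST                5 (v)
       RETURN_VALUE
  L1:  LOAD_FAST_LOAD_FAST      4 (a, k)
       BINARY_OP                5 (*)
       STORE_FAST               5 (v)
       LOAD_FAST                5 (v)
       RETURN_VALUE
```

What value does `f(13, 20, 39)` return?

LOAD_FAST_LOAD_FAST a,b → push 13,20. Stack: [13, 20]
BINARY_OP | → 13 | 20 = 29. Stack: [29]
STORE_FAST q → q=29. Stack: []
LOAD_FAST_LOAD_FAST a,q → push 13,29. Stack: [13, 29]
BINARY_OP - → 13 - 29 = -16. Stack: [-16]
STORE_FAST k → k=-16. Stack: []
LOAD_FAST_LOAD_FAST k,b → push -16,20. Stack: [-16, 20]
COMPARE_OP bool(>=) → -16 vs 20 = False. Stack: [False]
POP_JUMP_IF_FALSE → pop False; jump. Stack: []
LOAD_FAST_LOAD_FAST a,k → push 13,-16. Stack: [13, -16]
BINARY_OP * → 13 * -16 = -208. Stack: [-208]
STORE_FAST v → v=-208. Stack: []
LOAD_FAST v → push -208. Stack: [-208]
RETURN_VALUE → return -208.

-208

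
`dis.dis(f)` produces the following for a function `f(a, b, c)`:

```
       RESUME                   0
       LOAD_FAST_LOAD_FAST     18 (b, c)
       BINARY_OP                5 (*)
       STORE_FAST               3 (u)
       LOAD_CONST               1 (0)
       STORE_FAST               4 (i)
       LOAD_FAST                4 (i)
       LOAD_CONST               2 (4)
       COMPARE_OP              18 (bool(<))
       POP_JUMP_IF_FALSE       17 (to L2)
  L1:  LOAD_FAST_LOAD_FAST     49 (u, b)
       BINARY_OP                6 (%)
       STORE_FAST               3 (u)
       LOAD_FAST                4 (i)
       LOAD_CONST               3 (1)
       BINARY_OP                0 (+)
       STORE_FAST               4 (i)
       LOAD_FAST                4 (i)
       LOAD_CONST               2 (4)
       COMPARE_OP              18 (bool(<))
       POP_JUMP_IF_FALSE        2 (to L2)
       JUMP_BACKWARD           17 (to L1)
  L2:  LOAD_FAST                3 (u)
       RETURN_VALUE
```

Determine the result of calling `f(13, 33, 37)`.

LOAD_FAST_LOAD_FAST b,c → push 33,37. Stack: [33, 37]
BINARY_OP * → 33 * 37 = 1221. Stack: [1221]
STORE_FAST u → u=1221. Stack: []
LOAD_CONST → push 0. Stack: [0]
STORE_FAST i → i=0. Stack: []
LOAD_FAST i → push 0. Stack: [0]
LOAD_CONST → push 4. Stack: [0, 4]
COMPARE_OP bool(<) → 0 vs 4 = True. Stack: [True]
POP_JUMP_IF_FALSE → pop True; no jump. Stack: []
LOAD_FAST_LOAD_FAST u,b → push 1221,33. Stack: [1221, 33]
BINARY_OP % → 1221 % 33 = 0. Stack: [0]
STORE_FAST u → u=0. Stack: []
LOAD_FAST i → push 0. Stack: [0]
LOAD_CONST → push 1. Stack: [0, 1]
BINARY_OP + → 0 + 1 = 1. Stack: [1]
STORE_FAST i → i=1. Stack: []
LOAD_FAST i → push 1. Stack: [1]
LOAD_CONST → push 4. Stack: [1, 4]
COMPARE_OP bool(<) → 1 vs 4 = True. Stack: [True]
POP_JUMP_IF_FALSE → pop True; no jump. Stack: []
LOAD_FAST_LOAD_FAST u,b → push 0,33. Stack: [0, 33]
BINARY_OP % → 0 % 33 = 0. Stack: [0]
STORE_FAST u → u=0. Stack: []
LOAD_FAST i → push 1. Stack: [1]
LOAD_CONST → push 1. Stack: [1, 1]
BINARY_OP + → 1 + 1 = 2. Stack: [2]
STORE_FAST i → i=2. Stack: []
LOAD_FAST i → push 2. Stack: [2]
LOAD_CONST → push 4. Stack: [2, 4]
COMPARE_OP bool(<) → 2 vs 4 = True. Stack: [True]
POP_JUMP_IF_FALSE → pop True; no jump. Stack: []
LOAD_FAST_LOAD_FAST u,b → push 0,33. Stack: [0, 33]
BINARY_OP % → 0 % 33 = 0. Stack: [0]
STORE_FAST u → u=0. Stack: []
LOAD_FAST i → push 2. Stack: [2]
LOAD_CONST → push 1. Stack: [2, 1]
BINARY_OP + → 2 + 1 = 3. Stack: [3]
STORE_FAST i → i=3. Stack: []
LOAD_FAST i → push 3. Stack: [3]
LOAD_CONST → push 4. Stack: [3, 4]
COMPARE_OP bool(<) → 3 vs 4 = True. Stack: [True]
POP_JUMP_IF_FALSE → pop True; no jump. Stack: []
LOAD_FAST_LOAD_FAST u,b → push 0,33. Stack: [0, 33]
BINARY_OP % → 0 % 33 = 0. Stack: [0]
STORE_FAST u → u=0. Stack: []
LOAD_FAST i → push 3. Stack: [3]
LOAD_CONST → push 1. Stack: [3, 1]
BINARY_OP + → 3 + 1 = 4. Stack: [4]
STORE_FAST i → i=4. Stack: []
LOAD_FAST i → push 4. Stack: [4]
LOAD_CONST → push 4. Stack: [4, 4]
COMPARE_OP bool(<) → 4 vs 4 = False. Stack: [False]
POP_JUMP_IF_FALSE → pop False; jump. Stack: []
LOAD_FAST u → push 0. Stack: [0]
RETURN_VALUE → return 0.

0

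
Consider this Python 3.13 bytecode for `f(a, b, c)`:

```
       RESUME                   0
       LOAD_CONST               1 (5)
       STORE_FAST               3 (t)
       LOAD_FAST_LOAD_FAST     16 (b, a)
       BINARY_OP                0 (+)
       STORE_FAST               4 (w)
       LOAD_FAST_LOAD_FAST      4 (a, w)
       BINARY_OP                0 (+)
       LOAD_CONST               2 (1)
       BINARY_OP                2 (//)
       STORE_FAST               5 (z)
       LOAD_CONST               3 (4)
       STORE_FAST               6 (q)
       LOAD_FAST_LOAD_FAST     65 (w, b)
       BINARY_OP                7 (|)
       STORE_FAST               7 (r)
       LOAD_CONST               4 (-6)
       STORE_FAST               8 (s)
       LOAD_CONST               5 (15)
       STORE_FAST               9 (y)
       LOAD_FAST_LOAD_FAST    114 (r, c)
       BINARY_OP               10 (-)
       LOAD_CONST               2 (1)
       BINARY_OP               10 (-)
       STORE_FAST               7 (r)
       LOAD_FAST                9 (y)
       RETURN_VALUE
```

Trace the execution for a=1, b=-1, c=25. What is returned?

15

LOAD_CONST → push 5. Stack: [5]
STORE_FAST t → t=5. Stack: []
LOAD_FAST_LOAD_FAST b,a → push -1,1. Stack: [-1, 1]
BINARY_OP + → -1 + 1 = 0. Stack: [0]
STORE_FAST w → w=0. Stack: []
LOAD_FAST_LOAD_FAST a,w → push 1,0. Stack: [1, 0]
BINARY_OP + → 1 + 0 = 1. Stack: [1]
LOAD_CONST → push 1. Stack: [1, 1]
BINARY_OP // → 1 // 1 = 1. Stack: [1]
STORE_FAST z → z=1. Stack: []
LOAD_CONST → push 4. Stack: [4]
STORE_FAST q → q=4. Stack: []
LOAD_FAST_LOAD_FAST w,b → push 0,-1. Stack: [0, -1]
BINARY_OP | → 0 | -1 = -1. Stack: [-1]
STORE_FAST r → r=-1. Stack: []
LOAD_CONST → push -6. Stack: [-6]
STORE_FAST s → s=-6. Stack: []
LOAD_CONST → push 15. Stack: [15]
STORE_FAST y → y=15. Stack: []
LOAD_FAST_LOAD_FAST r,c → push -1,25. Stack: [-1, 25]
BINARY_OP - → -1 - 25 = -26. Stack: [-26]
LOAD_CONST → push 1. Stack: [-26, 1]
BINARY_OP - → -26 - 1 = -27. Stack: [-27]
STORE_FAST r → r=-27. Stack: []
LOAD_FAST y → push 15. Stack: [15]
RETURN_VALUE → return 15.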